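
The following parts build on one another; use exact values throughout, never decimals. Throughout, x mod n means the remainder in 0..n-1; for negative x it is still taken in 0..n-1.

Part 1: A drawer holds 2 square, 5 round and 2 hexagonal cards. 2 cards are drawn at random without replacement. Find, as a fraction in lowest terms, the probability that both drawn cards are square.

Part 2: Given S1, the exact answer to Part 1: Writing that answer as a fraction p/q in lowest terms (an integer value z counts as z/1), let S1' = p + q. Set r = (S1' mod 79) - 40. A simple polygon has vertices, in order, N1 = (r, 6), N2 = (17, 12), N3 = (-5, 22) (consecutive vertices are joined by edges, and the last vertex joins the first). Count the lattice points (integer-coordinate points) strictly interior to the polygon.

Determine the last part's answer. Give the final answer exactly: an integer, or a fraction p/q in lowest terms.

164

Part 1: total draws C(9,2) = 36; favorable C(2,2) = 1; P = 1/36; answer 1/36
Part 2: S1 = 1/36; threaded value p + q = 37; r = -3; cross terms: (-3*12 - 17*6)=-138, (17*22 - -5*12)=434, (-5*6 - -3*22)=36; twice the area = |332| = 332; area = 166; boundary points = 2 + 2 + 2 = 6; strictly interior points = area - boundary/2 + 1 = 164; answer 164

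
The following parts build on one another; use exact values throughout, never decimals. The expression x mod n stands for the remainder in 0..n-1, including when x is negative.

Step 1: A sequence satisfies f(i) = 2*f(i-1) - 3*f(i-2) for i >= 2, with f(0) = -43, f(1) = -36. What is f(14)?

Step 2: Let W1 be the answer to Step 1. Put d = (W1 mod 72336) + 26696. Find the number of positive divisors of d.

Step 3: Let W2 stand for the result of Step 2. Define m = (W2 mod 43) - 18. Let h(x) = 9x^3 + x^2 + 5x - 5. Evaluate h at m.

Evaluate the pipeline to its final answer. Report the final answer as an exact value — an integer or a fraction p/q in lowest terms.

Step 1: f(2) = 2*(-36) - 3*(-43) = 57; iterating: f(2)=57, f(3)=222, f(4)=273, f(5)=-120, f(6)=-1059, f(7)=-1758, f(8)=-339, f(9)=4596, f(10)=10209, f(11)=6630, f(12)=-17367, f(13)=-54624, f(14)=-57147; answer -57147
Step 2: W1 = -57147; d = 41885; 41885 = 5 * 8377; number of divisors = (1+1) * (1+1) = 4; answer 4
Step 3: W2 = 4; m = -14; 9*(-14)^3 + 1*(-14)^2 + 5*(-14)^1 - 5 = (-24696) + (196) + (-70) + (-5) = -24575; answer -24575

-24575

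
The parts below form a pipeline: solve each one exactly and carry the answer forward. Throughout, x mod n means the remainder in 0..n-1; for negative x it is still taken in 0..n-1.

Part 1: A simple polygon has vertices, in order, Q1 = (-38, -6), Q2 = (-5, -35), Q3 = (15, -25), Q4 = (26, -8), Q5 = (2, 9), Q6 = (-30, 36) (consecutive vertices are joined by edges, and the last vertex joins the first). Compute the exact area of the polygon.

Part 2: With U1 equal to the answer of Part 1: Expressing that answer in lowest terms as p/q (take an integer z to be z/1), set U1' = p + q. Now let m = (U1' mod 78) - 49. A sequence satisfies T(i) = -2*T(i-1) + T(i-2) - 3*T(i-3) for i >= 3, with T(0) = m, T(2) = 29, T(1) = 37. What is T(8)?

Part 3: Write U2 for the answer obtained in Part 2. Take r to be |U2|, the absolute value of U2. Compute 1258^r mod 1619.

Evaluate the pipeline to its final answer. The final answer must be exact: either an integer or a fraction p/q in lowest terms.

1393

Part 1: cross terms: (-38*-35 - -5*-6)=1300, (-5*-25 - 15*-35)=650, (15*-8 - 26*-25)=530, (26*9 - 2*-8)=250, (2*36 - -30*9)=342, (-30*-6 - -38*36)=1548; twice the area = |4620| = 4620; area = 2310; answer 2310
Part 2: U1 = 2310; threaded value p + q = 2311; m = 0; T(3) = -2*(29) + 1*(37) - 3*(0) = -21; iterating: T(3)=-21, T(4)=-40, T(5)=-28, T(6)=79, T(7)=-66, T(8)=295; answer 295
Part 3: U2 = 295; r = 295; squarings mod 1619: 1258^1=1258, 1258^2=801, 1258^4=477, 1258^8=869, 1258^16=707, 1258^32=1197, 1258^64=1613, 1258^128=36, 1258^256=1296; 1258^295 = 1258^1 * 1258^2 * 1258^4 * 1258^32 * 1258^256 = 1393 (mod 1619); answer 1393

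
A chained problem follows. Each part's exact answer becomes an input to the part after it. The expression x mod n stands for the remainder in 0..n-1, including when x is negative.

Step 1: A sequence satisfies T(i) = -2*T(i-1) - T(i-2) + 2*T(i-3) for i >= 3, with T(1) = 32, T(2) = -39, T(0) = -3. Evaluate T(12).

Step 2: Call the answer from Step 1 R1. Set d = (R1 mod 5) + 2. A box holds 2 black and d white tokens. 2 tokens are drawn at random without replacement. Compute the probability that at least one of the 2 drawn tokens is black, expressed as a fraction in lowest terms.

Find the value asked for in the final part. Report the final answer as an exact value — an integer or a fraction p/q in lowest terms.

13/28

Step 1: T(3) = -2*(-39) - 1*(32) + 2*(-3) = 40; iterating: T(3)=40, T(4)=23, T(5)=-164, T(6)=385, T(7)=-560, T(8)=407, T(9)=516, T(10)=-2559, T(11)=5416, T(12)=-7241; answer -7241
Step 2: R1 = -7241; d = 6; total draws C(8,2) = 28; complement C(6,2) = 15; favorable 28 - 15 = 13; P = 13/28; answer 13/28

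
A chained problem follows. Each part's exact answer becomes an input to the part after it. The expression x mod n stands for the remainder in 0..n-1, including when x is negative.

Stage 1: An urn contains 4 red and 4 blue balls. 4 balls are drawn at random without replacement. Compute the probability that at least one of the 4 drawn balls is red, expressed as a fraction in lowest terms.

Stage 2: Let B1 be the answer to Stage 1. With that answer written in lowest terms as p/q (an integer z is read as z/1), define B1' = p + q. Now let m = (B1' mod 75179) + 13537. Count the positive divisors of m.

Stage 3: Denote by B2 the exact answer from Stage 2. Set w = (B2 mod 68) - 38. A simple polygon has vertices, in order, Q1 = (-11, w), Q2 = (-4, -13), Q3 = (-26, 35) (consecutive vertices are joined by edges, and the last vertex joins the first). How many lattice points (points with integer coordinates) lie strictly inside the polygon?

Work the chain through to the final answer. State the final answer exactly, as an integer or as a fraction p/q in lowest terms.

Stage 1: total draws C(8,4) = 70; complement C(4,4) = 1; favorable 70 - 1 = 69; P = 69/70; answer 69/70
Stage 2: B1 = 69/70; threaded value p + q = 139; m = 13676; 13676 = 2^2 * 13 * 263; number of divisors = (2+1) * (1+1) * (1+1) = 12; answer 12
Stage 3: B2 = 12; w = -26; cross terms: (-11*-13 - -4*-26)=39, (-4*35 - -26*-13)=-478, (-26*-26 - -11*35)=1061; twice the area = |622| = 622; area = 311; boundary points = 1 + 2 + 1 = 4; strictly interior points = area - boundary/2 + 1 = 310; answer 310

310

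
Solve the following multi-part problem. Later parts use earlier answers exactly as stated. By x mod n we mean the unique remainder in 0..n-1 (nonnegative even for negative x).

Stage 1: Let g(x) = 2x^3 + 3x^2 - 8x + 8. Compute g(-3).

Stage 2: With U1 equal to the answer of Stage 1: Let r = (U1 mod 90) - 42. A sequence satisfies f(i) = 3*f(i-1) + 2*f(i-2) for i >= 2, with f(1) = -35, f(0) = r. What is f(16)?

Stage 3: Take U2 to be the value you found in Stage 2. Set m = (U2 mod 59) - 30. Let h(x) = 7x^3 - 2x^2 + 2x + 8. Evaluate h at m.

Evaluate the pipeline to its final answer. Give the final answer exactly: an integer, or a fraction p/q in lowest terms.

-65743

Stage 1: 2*(-3)^3 + 3*(-3)^2 - 8*(-3)^1 + 8 = (-54) + (27) + (24) + (8) = 5; answer 5
Stage 2: U1 = 5; r = -37; f(2) = 3*(-35) + 2*(-37) = -179; iterating: f(2)=-179, f(3)=-607, f(4)=-2179, f(5)=-7751, f(6)=-27611, f(7)=-98335, f(8)=-350227, f(9)=-1247351, f(10)=-4442507, f(11)=-15822223, f(12)=-56351683, f(13)=-200699495, f(14)=-714801851, f(15)=-2545804543, f(16)=-9067017331; answer -9067017331
Stage 3: U2 = -9067017331; m = -21; 7*(-21)^3 - 2*(-21)^2 + 2*(-21)^1 + 8 = (-64827) + (-882) + (-42) + (8) = -65743; answer -65743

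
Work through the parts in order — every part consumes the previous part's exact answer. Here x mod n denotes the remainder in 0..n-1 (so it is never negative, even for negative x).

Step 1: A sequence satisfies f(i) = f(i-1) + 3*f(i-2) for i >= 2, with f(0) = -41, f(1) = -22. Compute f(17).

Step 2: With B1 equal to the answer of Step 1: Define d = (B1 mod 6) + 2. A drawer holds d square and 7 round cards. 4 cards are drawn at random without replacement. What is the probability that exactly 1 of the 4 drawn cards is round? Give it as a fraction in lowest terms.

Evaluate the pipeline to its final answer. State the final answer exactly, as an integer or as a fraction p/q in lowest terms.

35/143

Step 1: f(2) = 1*(-22) + 3*(-41) = -145; iterating: f(2)=-145, f(3)=-211, f(4)=-646, f(5)=-1279, f(6)=-3217, f(7)=-7054, f(8)=-16705, f(9)=-37867, f(10)=-87982, f(11)=-201583, f(12)=-465529, f(13)=-1070278, f(14)=-2466865, f(15)=-5677699, f(16)=-13078294, f(17)=-30111391; answer -30111391
Step 2: B1 = -30111391; d = 7; total draws C(14,4) = 1001; favorable C(7,1)*C(7,3) = 245; P = 35/143; answer 35/143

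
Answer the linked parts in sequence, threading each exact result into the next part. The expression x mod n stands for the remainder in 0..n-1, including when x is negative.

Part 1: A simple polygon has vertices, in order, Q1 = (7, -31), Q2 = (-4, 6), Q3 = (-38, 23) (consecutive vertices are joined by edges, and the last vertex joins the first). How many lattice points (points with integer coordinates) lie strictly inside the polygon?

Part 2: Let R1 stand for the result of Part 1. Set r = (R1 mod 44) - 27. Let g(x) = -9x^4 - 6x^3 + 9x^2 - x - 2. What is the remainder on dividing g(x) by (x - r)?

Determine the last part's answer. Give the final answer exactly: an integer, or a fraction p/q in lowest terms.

-195710

Part 1: cross terms: (7*6 - -4*-31)=-82, (-4*23 - -38*6)=136, (-38*-31 - 7*23)=1017; twice the area = |1071| = 1071; area = 1071/2; boundary points = 1 + 17 + 9 = 27; strictly interior points = area - boundary/2 + 1 = 523; answer 523
Part 2: R1 = 523; r = 12; remainder = value at the root: -9*(12)^4 - 6*(12)^3 + 9*(12)^2 - 1*(12)^1 - 2 = (-186624) + (-10368) + (1296) + (-12) + (-2) = -195710; answer -195710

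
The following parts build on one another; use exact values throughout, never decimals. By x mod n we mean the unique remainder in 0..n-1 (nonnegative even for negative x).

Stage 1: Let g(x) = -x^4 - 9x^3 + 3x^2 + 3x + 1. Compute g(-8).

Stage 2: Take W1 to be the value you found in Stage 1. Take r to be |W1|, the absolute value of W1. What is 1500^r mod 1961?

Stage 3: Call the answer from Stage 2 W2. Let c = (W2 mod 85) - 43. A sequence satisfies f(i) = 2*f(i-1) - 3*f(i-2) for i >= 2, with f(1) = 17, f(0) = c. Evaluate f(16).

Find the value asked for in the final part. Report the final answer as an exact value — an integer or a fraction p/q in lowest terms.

-149033

Stage 1: -1*(-8)^4 - 9*(-8)^3 + 3*(-8)^2 + 3*(-8)^1 + 1 = (-4096) + (4608) + (192) + (-24) + (1) = 681; answer 681
Stage 2: W1 = 681; r = 681; squarings mod 1961: 1500^1=1500, 1500^2=733, 1500^4=1936, 1500^8=625, 1500^16=386, 1500^32=1921, 1500^64=1600, 1500^128=895, 1500^256=937, 1500^512=1402; 1500^681 = 1500^1 * 1500^8 * 1500^32 * 1500^128 * 1500^512 = 236 (mod 1961); answer 236
Stage 3: W2 = 236; c = 23; f(2) = 2*(17) - 3*(23) = -35; iterating: f(2)=-35, f(3)=-121, f(4)=-137, f(5)=89, f(6)=589, f(7)=911, f(8)=55, f(9)=-2623, f(10)=-5411, f(11)=-2953, f(12)=10327, f(13)=29513, f(14)=28045, f(15)=-32449, f(16)=-149033; answer -149033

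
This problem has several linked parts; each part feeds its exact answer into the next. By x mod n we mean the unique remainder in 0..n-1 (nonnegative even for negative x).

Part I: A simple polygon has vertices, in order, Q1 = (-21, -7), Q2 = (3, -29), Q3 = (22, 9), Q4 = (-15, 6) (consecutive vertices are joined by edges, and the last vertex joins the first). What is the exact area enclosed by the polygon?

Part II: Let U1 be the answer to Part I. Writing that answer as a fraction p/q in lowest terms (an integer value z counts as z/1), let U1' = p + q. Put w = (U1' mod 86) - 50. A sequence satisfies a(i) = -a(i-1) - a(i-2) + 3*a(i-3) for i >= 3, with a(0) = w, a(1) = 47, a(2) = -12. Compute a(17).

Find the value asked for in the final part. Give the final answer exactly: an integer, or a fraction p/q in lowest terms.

-91617

Part I: cross terms: (-21*-29 - 3*-7)=630, (3*9 - 22*-29)=665, (22*6 - -15*9)=267, (-15*-7 - -21*6)=231; twice the area = |1793| = 1793; area = 1793/2; answer 1793/2
Part II: U1 = 1793/2; threaded value p + q = 1795; w = 25; a(3) = -1*(-12) - 1*(47) + 3*(25) = 40; iterating: a(3)=40, a(4)=113, a(5)=-189, a(6)=196, a(7)=332, a(8)=-1095, a(9)=1351, a(10)=740, a(11)=-5376, a(12)=8689, a(13)=-1093, a(14)=-23724, a(15)=50884, a(16)=-30439, a(17)=-91617; answer -91617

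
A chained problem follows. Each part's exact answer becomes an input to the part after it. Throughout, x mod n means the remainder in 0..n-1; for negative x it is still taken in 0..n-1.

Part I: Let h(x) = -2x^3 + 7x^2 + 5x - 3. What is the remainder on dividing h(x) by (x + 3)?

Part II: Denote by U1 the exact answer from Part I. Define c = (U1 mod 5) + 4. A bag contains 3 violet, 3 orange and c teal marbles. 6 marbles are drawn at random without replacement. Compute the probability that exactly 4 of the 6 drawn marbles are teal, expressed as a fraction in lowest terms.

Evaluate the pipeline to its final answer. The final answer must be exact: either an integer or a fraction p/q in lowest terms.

50/143

Part I: remainder = value at the root: -2*(-3)^3 + 7*(-3)^2 + 5*(-3)^1 - 3 = (54) + (63) + (-15) + (-3) = 99; answer 99
Part II: U1 = 99; c = 8; total draws C(14,6) = 3003; favorable C(8,4)*C(6,2) = 1050; P = 50/143; answer 50/143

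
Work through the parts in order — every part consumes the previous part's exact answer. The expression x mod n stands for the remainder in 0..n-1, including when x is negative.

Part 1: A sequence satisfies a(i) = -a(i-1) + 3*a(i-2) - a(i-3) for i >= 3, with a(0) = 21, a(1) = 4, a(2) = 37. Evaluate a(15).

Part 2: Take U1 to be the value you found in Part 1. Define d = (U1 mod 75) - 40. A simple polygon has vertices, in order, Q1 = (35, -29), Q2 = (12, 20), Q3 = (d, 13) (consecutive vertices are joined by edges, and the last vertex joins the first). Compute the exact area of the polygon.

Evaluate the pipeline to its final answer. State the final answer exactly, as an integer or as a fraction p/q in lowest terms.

154

Part 1: a(3) = -1*(37) + 3*(4) - 1*(21) = -46; iterating: a(3)=-46, a(4)=153, a(5)=-328, a(6)=833, a(7)=-1970, a(8)=4797, a(9)=-11540, a(10)=27901, a(11)=-67318, a(12)=162561, a(13)=-392416, a(14)=947417, a(15)=-2287226; answer -2287226
Part 2: U1 = -2287226; d = 9; cross terms: (35*20 - 12*-29)=1048, (12*13 - 9*20)=-24, (9*-29 - 35*13)=-716; twice the area = |308| = 308; area = 154; answer 154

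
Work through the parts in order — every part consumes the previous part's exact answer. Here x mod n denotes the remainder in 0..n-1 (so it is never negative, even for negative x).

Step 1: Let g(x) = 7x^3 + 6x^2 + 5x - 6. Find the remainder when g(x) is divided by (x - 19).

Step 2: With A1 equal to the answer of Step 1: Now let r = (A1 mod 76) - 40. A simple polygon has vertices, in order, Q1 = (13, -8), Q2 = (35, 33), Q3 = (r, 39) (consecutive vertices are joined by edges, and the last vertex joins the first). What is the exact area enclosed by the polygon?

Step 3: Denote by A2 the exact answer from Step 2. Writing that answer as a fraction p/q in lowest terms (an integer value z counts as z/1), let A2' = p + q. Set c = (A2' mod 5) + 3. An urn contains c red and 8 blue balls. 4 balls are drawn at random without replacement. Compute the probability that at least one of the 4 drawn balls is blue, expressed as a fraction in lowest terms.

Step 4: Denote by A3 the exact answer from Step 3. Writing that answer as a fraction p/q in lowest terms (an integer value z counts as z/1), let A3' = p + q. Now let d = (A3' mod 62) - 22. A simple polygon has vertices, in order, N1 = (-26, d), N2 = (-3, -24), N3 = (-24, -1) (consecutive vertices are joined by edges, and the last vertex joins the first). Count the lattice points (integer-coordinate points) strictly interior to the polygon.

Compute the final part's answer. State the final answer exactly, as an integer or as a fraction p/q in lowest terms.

144

Step 1: remainder = value at the root: 7*(19)^3 + 6*(19)^2 + 5*(19)^1 - 6 = (48013) + (2166) + (95) + (-6) = 50268; answer 50268
Step 2: A1 = 50268; r = -8; cross terms: (13*33 - 35*-8)=709, (35*39 - -8*33)=1629, (-8*-8 - 13*39)=-443; twice the area = |1895| = 1895; area = 1895/2; answer 1895/2
Step 3: A2 = 1895/2; threaded value p + q = 1897; c = 5; total draws C(13,4) = 715; complement C(5,4) = 5; favorable 715 - 5 = 710; P = 142/143; answer 142/143
Step 4: A3 = 142/143; threaded value p + q = 285; d = 15; cross terms: (-26*-24 - -3*15)=669, (-3*-1 - -24*-24)=-573, (-24*15 - -26*-1)=-386; twice the area = |-290| = 290; area = 145; boundary points = 1 + 1 + 2 = 4; strictly interior points = area - boundary/2 + 1 = 144; answer 144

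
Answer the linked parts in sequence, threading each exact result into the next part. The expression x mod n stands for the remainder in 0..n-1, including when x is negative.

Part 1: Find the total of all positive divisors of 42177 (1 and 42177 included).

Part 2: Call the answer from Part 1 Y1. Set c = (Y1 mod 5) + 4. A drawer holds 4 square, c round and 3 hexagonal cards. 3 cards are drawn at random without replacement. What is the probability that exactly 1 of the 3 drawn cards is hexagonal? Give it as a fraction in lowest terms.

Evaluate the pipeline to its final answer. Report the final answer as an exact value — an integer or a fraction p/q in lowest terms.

27/55

Part 1: 42177 = 3 * 17 * 827; sigma = (1 + 3) * (1 + 17) * (1 + 827) = 4 * 18 * 828 = 59616; answer 59616
Part 2: Y1 = 59616; c = 5; total draws C(12,3) = 220; favorable C(3,1)*C(9,2) = 108; P = 27/55; answer 27/55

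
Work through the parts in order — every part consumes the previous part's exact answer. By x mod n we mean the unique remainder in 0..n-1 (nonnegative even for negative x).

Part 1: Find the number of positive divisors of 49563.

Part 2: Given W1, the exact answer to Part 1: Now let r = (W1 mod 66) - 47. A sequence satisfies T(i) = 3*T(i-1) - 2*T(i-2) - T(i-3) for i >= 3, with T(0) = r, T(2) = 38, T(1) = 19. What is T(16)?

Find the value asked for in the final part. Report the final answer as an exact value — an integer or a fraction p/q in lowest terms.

-230394

Part 1: 49563 = 3^2 * 5507; number of divisors = (2+1) * (1+1) = 6; answer 6
Part 2: W1 = 6; r = -41; T(3) = 3*(38) - 2*(19) - 1*(-41) = 117; iterating: T(3)=117, T(4)=256, T(5)=496, T(6)=859, T(7)=1329, T(8)=1773, T(9)=1802, T(10)=531, T(11)=-3784, T(12)=-14216, T(13)=-35611, T(14)=-74617, T(15)=-138413, T(16)=-230394; answer -230394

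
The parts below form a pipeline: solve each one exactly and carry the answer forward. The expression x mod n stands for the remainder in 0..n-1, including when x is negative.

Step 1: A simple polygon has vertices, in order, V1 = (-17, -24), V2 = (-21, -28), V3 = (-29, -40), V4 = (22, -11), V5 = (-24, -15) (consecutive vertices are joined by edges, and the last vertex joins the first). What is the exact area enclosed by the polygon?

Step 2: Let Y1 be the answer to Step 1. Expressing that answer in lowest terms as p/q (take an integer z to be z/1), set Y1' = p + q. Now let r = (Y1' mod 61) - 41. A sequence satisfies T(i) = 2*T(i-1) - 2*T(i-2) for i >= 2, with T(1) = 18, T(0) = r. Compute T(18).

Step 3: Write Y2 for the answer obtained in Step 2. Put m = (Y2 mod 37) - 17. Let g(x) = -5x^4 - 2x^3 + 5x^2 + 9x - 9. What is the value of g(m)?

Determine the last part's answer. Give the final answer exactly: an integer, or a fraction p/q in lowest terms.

Step 1: cross terms: (-17*-28 - -21*-24)=-28, (-21*-40 - -29*-28)=28, (-29*-11 - 22*-40)=1199, (22*-15 - -24*-11)=-594, (-24*-24 - -17*-15)=321; twice the area = |926| = 926; area = 463; answer 463
Step 2: Y1 = 463; threaded value p + q = 464; r = -4; T(2) = 2*(18) - 2*(-4) = 44; iterating: T(2)=44, T(3)=52, T(4)=16, T(5)=-72, T(6)=-176, T(7)=-208, T(8)=-64, T(9)=288, T(10)=704, T(11)=832, T(12)=256, T(13)=-1152, T(14)=-2816, T(15)=-3328, T(16)=-1024, T(17)=4608, T(18)=11264; answer 11264
Step 3: Y2 = 11264; m = -1; -5*(-1)^4 - 2*(-1)^3 + 5*(-1)^2 + 9*(-1)^1 - 9 = (-5) + (2) + (5) + (-9) + (-9) = -16; answer -16

-16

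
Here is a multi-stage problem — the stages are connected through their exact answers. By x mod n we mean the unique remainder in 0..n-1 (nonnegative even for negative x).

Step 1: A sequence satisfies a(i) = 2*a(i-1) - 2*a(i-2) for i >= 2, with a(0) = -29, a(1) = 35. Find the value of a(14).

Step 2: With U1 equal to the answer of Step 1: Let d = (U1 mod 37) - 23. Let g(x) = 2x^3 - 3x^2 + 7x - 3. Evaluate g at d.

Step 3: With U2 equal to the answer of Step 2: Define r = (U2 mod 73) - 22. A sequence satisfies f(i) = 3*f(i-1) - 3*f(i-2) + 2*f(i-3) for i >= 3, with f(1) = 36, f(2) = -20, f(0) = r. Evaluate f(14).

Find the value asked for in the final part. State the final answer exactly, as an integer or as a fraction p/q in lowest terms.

Step 1: a(2) = 2*(35) - 2*(-29) = 128; iterating: a(2)=128, a(3)=186, a(4)=116, a(5)=-140, a(6)=-512, a(7)=-744, a(8)=-464, a(9)=560, a(10)=2048, a(11)=2976, a(12)=1856, a(13)=-2240, a(14)=-8192; answer -8192
Step 2: U1 = -8192; d = -1; 2*(-1)^3 - 3*(-1)^2 + 7*(-1)^1 - 3 = (-2) + (-3) + (-7) + (-3) = -15; answer -15
Step 3: U2 = -15; r = 36; f(3) = 3*(-20) - 3*(36) + 2*(36) = -96; iterating: f(3)=-96, f(4)=-156, f(5)=-220, f(6)=-384, f(7)=-804, f(8)=-1700, f(9)=-3456, f(10)=-6876, f(11)=-13660, f(12)=-27264, f(13)=-54564, f(14)=-109220; answer -109220

-109220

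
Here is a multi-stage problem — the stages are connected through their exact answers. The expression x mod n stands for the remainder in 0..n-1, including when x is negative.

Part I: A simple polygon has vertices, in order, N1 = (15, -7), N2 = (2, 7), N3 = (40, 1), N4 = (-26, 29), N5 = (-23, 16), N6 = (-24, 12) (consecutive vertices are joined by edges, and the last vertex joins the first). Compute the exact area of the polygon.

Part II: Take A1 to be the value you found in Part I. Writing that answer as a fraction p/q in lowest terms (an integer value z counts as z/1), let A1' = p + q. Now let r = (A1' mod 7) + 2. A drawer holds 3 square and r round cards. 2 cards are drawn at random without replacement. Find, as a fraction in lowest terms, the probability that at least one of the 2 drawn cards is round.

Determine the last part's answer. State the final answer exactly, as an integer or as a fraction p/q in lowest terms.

Part I: cross terms: (15*7 - 2*-7)=119, (2*1 - 40*7)=-278, (40*29 - -26*1)=1186, (-26*16 - -23*29)=251, (-23*12 - -24*16)=108, (-24*-7 - 15*12)=-12; twice the area = |1374| = 1374; area = 687; answer 687
Part II: A1 = 687; threaded value p + q = 688; r = 4; total draws C(7,2) = 21; complement C(3,2) = 3; favorable 21 - 3 = 18; P = 6/7; answer 6/7

6/7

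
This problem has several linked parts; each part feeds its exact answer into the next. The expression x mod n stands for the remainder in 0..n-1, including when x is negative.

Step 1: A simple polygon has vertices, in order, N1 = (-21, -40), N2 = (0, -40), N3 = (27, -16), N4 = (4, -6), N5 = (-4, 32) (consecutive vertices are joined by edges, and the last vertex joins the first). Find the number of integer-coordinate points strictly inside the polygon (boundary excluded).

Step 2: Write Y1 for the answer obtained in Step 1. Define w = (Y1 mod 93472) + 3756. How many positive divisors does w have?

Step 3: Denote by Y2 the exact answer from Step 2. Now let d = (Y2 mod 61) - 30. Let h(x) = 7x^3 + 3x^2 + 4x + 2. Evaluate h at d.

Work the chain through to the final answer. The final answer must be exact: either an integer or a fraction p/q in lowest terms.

-73170

Step 1: cross terms: (-21*-40 - 0*-40)=840, (0*-16 - 27*-40)=1080, (27*-6 - 4*-16)=-98, (4*32 - -4*-6)=104, (-4*-40 - -21*32)=832; twice the area = |2758| = 2758; area = 1379; boundary points = 21 + 3 + 1 + 2 + 1 = 28; strictly interior points = area - boundary/2 + 1 = 1366; answer 1366
Step 2: Y1 = 1366; w = 5122; 5122 = 2 * 13 * 197; number of divisors = (1+1) * (1+1) * (1+1) = 8; answer 8
Step 3: Y2 = 8; d = -22; 7*(-22)^3 + 3*(-22)^2 + 4*(-22)^1 + 2 = (-74536) + (1452) + (-88) + (2) = -73170; answer -73170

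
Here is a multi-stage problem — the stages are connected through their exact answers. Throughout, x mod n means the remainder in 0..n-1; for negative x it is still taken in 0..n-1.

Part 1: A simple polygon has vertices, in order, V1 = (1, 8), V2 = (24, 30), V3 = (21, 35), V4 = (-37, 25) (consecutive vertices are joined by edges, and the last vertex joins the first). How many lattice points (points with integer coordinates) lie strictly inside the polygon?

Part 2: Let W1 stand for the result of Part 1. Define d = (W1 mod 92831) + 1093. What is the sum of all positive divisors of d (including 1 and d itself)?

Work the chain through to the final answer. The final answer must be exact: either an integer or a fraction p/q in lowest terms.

Part 1: cross terms: (1*30 - 24*8)=-162, (24*35 - 21*30)=210, (21*25 - -37*35)=1820, (-37*8 - 1*25)=-321; twice the area = |1547| = 1547; area = 1547/2; boundary points = 1 + 1 + 2 + 1 = 5; strictly interior points = area - boundary/2 + 1 = 772; answer 772
Part 2: W1 = 772; d = 1865; 1865 = 5 * 373; sigma = (1 + 5) * (1 + 373) = 6 * 374 = 2244; answer 2244

2244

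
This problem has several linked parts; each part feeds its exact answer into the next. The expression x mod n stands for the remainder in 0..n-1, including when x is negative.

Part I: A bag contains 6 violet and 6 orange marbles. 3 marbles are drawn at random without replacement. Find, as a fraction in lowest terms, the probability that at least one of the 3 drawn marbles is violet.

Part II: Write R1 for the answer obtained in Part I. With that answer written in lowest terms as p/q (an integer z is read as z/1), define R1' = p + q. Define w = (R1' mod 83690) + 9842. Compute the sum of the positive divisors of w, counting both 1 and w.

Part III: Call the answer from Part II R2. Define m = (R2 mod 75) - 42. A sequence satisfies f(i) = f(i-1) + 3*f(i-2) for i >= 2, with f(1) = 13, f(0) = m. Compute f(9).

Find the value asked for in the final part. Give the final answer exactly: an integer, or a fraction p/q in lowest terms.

Part I: total draws C(12,3) = 220; complement C(6,3) = 20; favorable 220 - 20 = 200; P = 10/11; answer 10/11
Part II: R1 = 10/11; threaded value p + q = 21; w = 9863; 9863 = 7 * 1409; sigma = (1 + 7) * (1 + 1409) = 8 * 1410 = 11280; answer 11280
Part III: R2 = 11280; m = -12; f(2) = 1*(13) + 3*(-12) = -23; iterating: f(2)=-23, f(3)=16, f(4)=-53, f(5)=-5, f(6)=-164, f(7)=-179, f(8)=-671, f(9)=-1208; answer -1208

-1208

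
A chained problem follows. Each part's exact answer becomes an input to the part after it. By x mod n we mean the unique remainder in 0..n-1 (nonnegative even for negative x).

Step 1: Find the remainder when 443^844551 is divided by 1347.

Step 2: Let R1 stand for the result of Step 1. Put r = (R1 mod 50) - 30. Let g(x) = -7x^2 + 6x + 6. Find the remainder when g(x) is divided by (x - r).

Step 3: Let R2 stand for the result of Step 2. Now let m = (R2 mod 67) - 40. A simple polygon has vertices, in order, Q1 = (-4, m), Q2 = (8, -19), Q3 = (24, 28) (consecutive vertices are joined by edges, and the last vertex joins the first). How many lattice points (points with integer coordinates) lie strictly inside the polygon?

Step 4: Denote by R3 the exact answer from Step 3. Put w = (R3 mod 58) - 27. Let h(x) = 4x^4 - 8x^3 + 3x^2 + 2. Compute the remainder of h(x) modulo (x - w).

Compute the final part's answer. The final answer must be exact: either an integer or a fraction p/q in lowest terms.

Step 1: squarings mod 1347: 443^1=443, 443^2=934, 443^4=847, 443^8=805, 443^16=118, 443^32=454, 443^64=25, 443^128=625, 443^256=1342, 443^512=25, 443^1024=625, 443^2048=1342, 443^4096=25, 443^8192=625, 443^16384=1342, 443^32768=25, 443^65536=625, 443^131072=1342, 443^262144=25, 443^524288=625; 443^844551 = 443^1 * 443^2 * 443^4 * 443^256 * 443^512 * 443^8192 * 443^16384 * 443^32768 * 443^262144 * 443^524288 = 1061 (mod 1347); answer 1061
Step 2: R1 = 1061; r = -19; remainder = value at the root: -7*(-19)^2 + 6*(-19)^1 + 6 = (-2527) + (-114) + (6) = -2635; answer -2635
Step 3: R2 = -2635; m = 5; cross terms: (-4*-19 - 8*5)=36, (8*28 - 24*-19)=680, (24*5 - -4*28)=232; twice the area = |948| = 948; area = 474; boundary points = 12 + 1 + 1 = 14; strictly interior points = area - boundary/2 + 1 = 468; answer 468
Step 4: R3 = 468; w = -23; remainder = value at the root: 4*(-23)^4 - 8*(-23)^3 + 3*(-23)^2 + 2 = (1119364) + (97336) + (1587) + (2) = 1218289; answer 1218289

1218289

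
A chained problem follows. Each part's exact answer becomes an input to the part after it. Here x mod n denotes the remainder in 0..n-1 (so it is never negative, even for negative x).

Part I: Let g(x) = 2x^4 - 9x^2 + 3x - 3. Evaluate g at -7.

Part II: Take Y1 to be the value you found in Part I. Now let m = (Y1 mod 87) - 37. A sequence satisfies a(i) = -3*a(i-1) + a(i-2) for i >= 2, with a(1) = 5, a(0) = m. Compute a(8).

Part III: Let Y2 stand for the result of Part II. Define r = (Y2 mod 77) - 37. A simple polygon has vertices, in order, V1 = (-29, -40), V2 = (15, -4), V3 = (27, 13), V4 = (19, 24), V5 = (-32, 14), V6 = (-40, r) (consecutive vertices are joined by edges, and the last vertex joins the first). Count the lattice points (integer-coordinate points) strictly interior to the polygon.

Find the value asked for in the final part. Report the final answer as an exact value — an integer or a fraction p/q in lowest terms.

2320

Part I: 2*(-7)^4 - 9*(-7)^2 + 3*(-7)^1 - 3 = (4802) + (-441) + (-21) + (-3) = 4337; answer 4337
Part II: Y1 = 4337; m = 37; a(2) = -3*(5) + 1*(37) = 22; iterating: a(2)=22, a(3)=-61, a(4)=205, a(5)=-676, a(6)=2233, a(7)=-7375, a(8)=24358; answer 24358
Part III: Y2 = 24358; r = -11; cross terms: (-29*-4 - 15*-40)=716, (15*13 - 27*-4)=303, (27*24 - 19*13)=401, (19*14 - -32*24)=1034, (-32*-11 - -40*14)=912, (-40*-40 - -29*-11)=1281; twice the area = |4647| = 4647; area = 4647/2; boundary points = 4 + 1 + 1 + 1 + 1 + 1 = 9; strictly interior points = area - boundary/2 + 1 = 2320; answer 2320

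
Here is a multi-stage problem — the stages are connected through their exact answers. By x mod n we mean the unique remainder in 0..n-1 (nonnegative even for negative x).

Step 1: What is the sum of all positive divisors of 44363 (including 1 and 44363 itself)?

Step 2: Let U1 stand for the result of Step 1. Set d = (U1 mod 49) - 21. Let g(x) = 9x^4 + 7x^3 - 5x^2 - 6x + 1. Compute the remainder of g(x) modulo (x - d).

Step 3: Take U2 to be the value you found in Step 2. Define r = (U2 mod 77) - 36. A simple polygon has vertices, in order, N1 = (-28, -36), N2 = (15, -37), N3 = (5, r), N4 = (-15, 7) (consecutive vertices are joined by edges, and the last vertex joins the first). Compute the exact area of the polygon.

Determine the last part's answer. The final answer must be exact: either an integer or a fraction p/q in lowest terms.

1311

Step 1: 44363 = 11 * 37 * 109; sigma = (1 + 11) * (1 + 37) * (1 + 109) = 12 * 38 * 110 = 50160; answer 50160
Step 2: U1 = 50160; d = 12; remainder = value at the root: 9*(12)^4 + 7*(12)^3 - 5*(12)^2 - 6*(12)^1 + 1 = (186624) + (12096) + (-720) + (-72) + (1) = 197929; answer 197929
Step 3: U2 = 197929; r = 3; cross terms: (-28*-37 - 15*-36)=1576, (15*3 - 5*-37)=230, (5*7 - -15*3)=80, (-15*-36 - -28*7)=736; twice the area = |2622| = 2622; area = 1311; answer 1311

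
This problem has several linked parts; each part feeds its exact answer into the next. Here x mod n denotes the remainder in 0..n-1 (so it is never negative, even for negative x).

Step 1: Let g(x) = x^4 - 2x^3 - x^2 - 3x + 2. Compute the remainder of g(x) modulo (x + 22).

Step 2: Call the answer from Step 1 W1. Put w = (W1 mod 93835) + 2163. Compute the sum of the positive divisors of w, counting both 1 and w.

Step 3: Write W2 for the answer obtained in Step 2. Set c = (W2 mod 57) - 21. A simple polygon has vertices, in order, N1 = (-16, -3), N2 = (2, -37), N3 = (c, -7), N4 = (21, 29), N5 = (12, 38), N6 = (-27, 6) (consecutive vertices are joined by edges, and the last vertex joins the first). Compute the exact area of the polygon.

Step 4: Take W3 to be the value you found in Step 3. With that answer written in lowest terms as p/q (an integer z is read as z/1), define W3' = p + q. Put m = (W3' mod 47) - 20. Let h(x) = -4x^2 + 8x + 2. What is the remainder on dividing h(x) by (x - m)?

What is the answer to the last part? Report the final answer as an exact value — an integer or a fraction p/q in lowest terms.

Step 1: remainder = value at the root: 1*(-22)^4 - 2*(-22)^3 - 1*(-22)^2 - 3*(-22)^1 + 2 = (234256) + (21296) + (-484) + (66) + (2) = 255136; answer 255136
Step 2: W1 = 255136; w = 69629; 69629 = 7^4 * 29; sigma = (1 + 7 + 49 + 343 + 2401) * (1 + 29) = 2801 * 30 = 84030; answer 84030
Step 3: W2 = 84030; c = -9; cross terms: (-16*-37 - 2*-3)=598, (2*-7 - -9*-37)=-347, (-9*29 - 21*-7)=-114, (21*38 - 12*29)=450, (12*6 - -27*38)=1098, (-27*-3 - -16*6)=177; twice the area = |1862| = 1862; area = 931; answer 931
Step 4: W3 = 931; threaded value p + q = 932; m = 19; remainder = value at the root: -4*(19)^2 + 8*(19)^1 + 2 = (-1444) + (152) + (2) = -1290; answer -1290

-1290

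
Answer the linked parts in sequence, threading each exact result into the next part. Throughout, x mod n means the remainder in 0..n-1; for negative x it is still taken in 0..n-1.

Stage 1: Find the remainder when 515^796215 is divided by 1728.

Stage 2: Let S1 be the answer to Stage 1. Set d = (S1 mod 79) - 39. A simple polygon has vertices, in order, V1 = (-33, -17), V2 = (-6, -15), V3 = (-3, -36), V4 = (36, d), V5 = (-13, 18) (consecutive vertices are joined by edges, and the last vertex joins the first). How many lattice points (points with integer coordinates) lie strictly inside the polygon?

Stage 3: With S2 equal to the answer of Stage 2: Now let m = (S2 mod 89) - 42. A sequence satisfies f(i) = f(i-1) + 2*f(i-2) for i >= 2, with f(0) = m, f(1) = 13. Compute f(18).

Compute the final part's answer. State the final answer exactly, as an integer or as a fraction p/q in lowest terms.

-2446709

Stage 1: squarings mod 1728: 515^1=515, 515^2=841, 515^4=529, 515^8=1633, 515^16=385, 515^32=1345, 515^64=1537, 515^128=193, 515^256=961, 515^512=769, 515^1024=385, 515^2048=1345, 515^4096=1537, 515^8192=193, 515^16384=961, 515^32768=769, 515^65536=385, 515^131072=1345, 515^262144=1537, 515^524288=193; 515^796215 = 515^1 * 515^2 * 515^4 * 515^16 * 515^32 * 515^512 * 515^1024 * 515^8192 * 515^262144 * 515^524288 = 1547 (mod 1728); answer 1547
Stage 2: S1 = 1547; d = 7; cross terms: (-33*-15 - -6*-17)=393, (-6*-36 - -3*-15)=171, (-3*7 - 36*-36)=1275, (36*18 - -13*7)=739, (-13*-17 - -33*18)=815; twice the area = |3393| = 3393; area = 3393/2; boundary points = 1 + 3 + 1 + 1 + 5 = 11; strictly interior points = area - boundary/2 + 1 = 1692; answer 1692
Stage 3: S2 = 1692; m = -41; f(2) = 1*(13) + 2*(-41) = -69; iterating: f(2)=-69, f(3)=-43, f(4)=-181, f(5)=-267, f(6)=-629, f(7)=-1163, f(8)=-2421, f(9)=-4747, f(10)=-9589, f(11)=-19083, f(12)=-38261, f(13)=-76427, f(14)=-152949, f(15)=-305803, f(16)=-611701, f(17)=-1223307, f(18)=-2446709; answer -2446709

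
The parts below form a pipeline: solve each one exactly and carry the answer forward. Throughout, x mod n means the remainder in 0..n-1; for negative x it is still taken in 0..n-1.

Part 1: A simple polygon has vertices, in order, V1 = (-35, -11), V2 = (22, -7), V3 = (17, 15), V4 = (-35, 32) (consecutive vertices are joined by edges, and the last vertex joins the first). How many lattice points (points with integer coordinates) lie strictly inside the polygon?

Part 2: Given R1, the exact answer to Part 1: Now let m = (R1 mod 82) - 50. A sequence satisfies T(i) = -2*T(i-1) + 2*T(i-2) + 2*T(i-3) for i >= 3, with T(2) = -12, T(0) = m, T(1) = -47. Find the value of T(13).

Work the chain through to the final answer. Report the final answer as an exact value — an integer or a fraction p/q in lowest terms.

-868272

Part 1: cross terms: (-35*-7 - 22*-11)=487, (22*15 - 17*-7)=449, (17*32 - -35*15)=1069, (-35*-11 - -35*32)=1505; twice the area = |3510| = 3510; area = 1755; boundary points = 1 + 1 + 1 + 43 = 46; strictly interior points = area - boundary/2 + 1 = 1733; answer 1733
Part 2: R1 = 1733; m = -39; T(3) = -2*(-12) + 2*(-47) + 2*(-39) = -148; iterating: T(3)=-148, T(4)=178, T(5)=-676, T(6)=1412, T(7)=-3820, T(8)=9112, T(9)=-23040, T(10)=56664, T(11)=-141184, T(12)=349616, T(13)=-868272; answer -868272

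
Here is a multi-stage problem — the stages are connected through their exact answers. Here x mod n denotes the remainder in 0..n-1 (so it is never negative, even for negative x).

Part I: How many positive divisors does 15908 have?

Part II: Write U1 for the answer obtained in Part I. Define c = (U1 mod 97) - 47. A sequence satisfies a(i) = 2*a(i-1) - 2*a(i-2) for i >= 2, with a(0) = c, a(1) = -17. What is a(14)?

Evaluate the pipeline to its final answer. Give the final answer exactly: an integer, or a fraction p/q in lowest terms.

Part I: 15908 = 2^2 * 41 * 97; number of divisors = (2+1) * (1+1) * (1+1) = 12; answer 12
Part II: U1 = 12; c = -35; a(2) = 2*(-17) - 2*(-35) = 36; iterating: a(2)=36, a(3)=106, a(4)=140, a(5)=68, a(6)=-144, a(7)=-424, a(8)=-560, a(9)=-272, a(10)=576, a(11)=1696, a(12)=2240, a(13)=1088, a(14)=-2304; answer -2304

-2304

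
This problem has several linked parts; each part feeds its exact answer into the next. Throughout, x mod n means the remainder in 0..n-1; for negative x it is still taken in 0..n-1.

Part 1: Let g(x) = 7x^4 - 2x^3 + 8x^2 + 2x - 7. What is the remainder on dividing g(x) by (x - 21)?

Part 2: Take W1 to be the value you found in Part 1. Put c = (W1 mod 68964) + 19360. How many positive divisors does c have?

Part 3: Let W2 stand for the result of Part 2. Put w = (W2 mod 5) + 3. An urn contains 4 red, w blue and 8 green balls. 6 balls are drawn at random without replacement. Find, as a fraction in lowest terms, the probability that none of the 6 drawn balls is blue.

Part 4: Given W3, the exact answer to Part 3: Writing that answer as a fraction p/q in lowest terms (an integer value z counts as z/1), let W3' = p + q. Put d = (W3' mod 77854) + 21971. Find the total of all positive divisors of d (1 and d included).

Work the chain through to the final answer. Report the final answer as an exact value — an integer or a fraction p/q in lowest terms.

Part 1: remainder = value at the root: 7*(21)^4 - 2*(21)^3 + 8*(21)^2 + 2*(21)^1 - 7 = (1361367) + (-18522) + (3528) + (42) + (-7) = 1346408; answer 1346408
Part 2: W1 = 1346408; c = 55452; 55452 = 2^2 * 3 * 4621; number of divisors = (2+1) * (1+1) * (1+1) = 12; answer 12
Part 3: W2 = 12; w = 5; total draws C(17,6) = 12376; favorable C(12,6) = 924; P = 33/442; answer 33/442
Part 4: W3 = 33/442; threaded value p + q = 475; d = 22446; 22446 = 2 * 3^2 * 29 * 43; sigma = (1 + 2) * (1 + 3 + 9) * (1 + 29) * (1 + 43) = 3 * 13 * 30 * 44 = 51480; answer 51480

51480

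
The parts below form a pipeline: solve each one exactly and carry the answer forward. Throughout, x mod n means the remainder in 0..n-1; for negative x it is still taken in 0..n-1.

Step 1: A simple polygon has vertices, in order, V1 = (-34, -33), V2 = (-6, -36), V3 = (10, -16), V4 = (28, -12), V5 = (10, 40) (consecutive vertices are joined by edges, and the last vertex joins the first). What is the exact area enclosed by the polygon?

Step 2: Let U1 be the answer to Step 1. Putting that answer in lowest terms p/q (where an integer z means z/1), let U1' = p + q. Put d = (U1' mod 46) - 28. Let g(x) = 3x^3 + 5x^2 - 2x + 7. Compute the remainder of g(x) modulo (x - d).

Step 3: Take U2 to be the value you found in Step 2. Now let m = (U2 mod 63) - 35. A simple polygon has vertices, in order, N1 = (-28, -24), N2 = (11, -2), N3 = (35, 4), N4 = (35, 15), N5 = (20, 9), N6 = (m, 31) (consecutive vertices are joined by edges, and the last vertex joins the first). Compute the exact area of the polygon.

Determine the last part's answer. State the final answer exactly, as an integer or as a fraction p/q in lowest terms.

1029

Step 1: cross terms: (-34*-36 - -6*-33)=1026, (-6*-16 - 10*-36)=456, (10*-12 - 28*-16)=328, (28*40 - 10*-12)=1240, (10*-33 - -34*40)=1030; twice the area = |4080| = 4080; area = 2040; answer 2040
Step 2: U1 = 2040; threaded value p + q = 2041; d = -11; remainder = value at the root: 3*(-11)^3 + 5*(-11)^2 - 2*(-11)^1 + 7 = (-3993) + (605) + (22) + (7) = -3359; answer -3359
Step 3: U2 = -3359; m = 8; cross terms: (-28*-2 - 11*-24)=320, (11*4 - 35*-2)=114, (35*15 - 35*4)=385, (35*9 - 20*15)=15, (20*31 - 8*9)=548, (8*-24 - -28*31)=676; twice the area = |2058| = 2058; area = 1029; answer 1029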